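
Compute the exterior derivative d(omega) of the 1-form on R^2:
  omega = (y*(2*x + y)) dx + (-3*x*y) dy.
d(omega) = (-2*x - 5*y) dx ∧ dy

For a 1-form omega = sum_i f_i dx_i, the exterior derivative is
  d(omega) = sum_{i < j} (∂f_j/∂x_i - ∂f_i/∂x_j) dx_i ∧ dx_j.
  coefficient of dx ∧ dy: ∂f_2/∂x - ∂f_1/∂y = ∂(-3*x*y)/∂x - ∂(y*(2*x + y))/∂y = -2*x - 5*y
Assembling: d(omega) = (-2*x - 5*y) dx ∧ dy.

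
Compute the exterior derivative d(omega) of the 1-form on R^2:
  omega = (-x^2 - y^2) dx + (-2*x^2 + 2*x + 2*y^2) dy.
d(omega) = (-4*x + 2*y + 2) dx ∧ dy

For a 1-form omega = sum_i f_i dx_i, the exterior derivative is
  d(omega) = sum_{i < j} (∂f_j/∂x_i - ∂f_i/∂x_j) dx_i ∧ dx_j.
  coefficient of dx ∧ dy: ∂f_2/∂x - ∂f_1/∂y = ∂(-2*x^2 + 2*x + 2*y^2)/∂x - ∂(-x^2 - y^2)/∂y = -4*x + 2*y + 2
Assembling: d(omega) = (-4*x + 2*y + 2) dx ∧ dy.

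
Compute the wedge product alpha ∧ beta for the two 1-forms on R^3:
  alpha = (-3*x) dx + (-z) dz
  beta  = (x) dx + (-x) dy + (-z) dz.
alpha ∧ beta = (3*x^2) dx ∧ dy + (4*x*z) dx ∧ dz + (-x*z) dy ∧ dz

Distribute the wedge, using dx_i ∧ dx_j = -dx_j ∧ dx_i and dx_i ∧ dx_i = 0. For each pair (i, j) with i < j, the coefficient of dx_i ∧ dx_j in alpha ∧ beta is (alpha_i * beta_j - alpha_j * beta_i). Collecting: alpha ∧ beta = (3*x^2) dx ∧ dy + (4*x*z) dx ∧ dz + (-x*z) dy ∧ dz.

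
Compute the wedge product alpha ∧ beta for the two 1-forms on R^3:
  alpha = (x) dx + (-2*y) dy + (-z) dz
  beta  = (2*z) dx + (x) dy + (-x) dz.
alpha ∧ beta = (x^2 + 4*y*z) dx ∧ dy + (-x^2 + 2*z^2) dx ∧ dz + (x*(2*y + z)) dy ∧ dz

Distribute the wedge, using dx_i ∧ dx_j = -dx_j ∧ dx_i and dx_i ∧ dx_i = 0. For each pair (i, j) with i < j, the coefficient of dx_i ∧ dx_j in alpha ∧ beta is (alpha_i * beta_j - alpha_j * beta_i). Collecting: alpha ∧ beta = (x^2 + 4*y*z) dx ∧ dy + (-x^2 + 2*z^2) dx ∧ dz + (x*(2*y + z)) dy ∧ dz.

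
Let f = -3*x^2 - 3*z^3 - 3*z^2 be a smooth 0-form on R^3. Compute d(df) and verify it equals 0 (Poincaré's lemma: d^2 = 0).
d(df) = 0

Step 1: df = sum_i (∂f/∂x_i) dx_i = (-6*x) dx + (0) dy + (3*z*(-3*z - 2)) dz.
Step 2: Apply d again. Using the 1-form formula, the coefficient of dx ∧ dy in d(df) is ∂^2 f/∂x ∂y - ∂^2 f/∂y ∂x = (0) - (0) = 0 (equality of mixed partials for smooth f).
Similarly for dx ∧ dz and dy ∧ dz — all coefficients vanish. So d(df) = 0.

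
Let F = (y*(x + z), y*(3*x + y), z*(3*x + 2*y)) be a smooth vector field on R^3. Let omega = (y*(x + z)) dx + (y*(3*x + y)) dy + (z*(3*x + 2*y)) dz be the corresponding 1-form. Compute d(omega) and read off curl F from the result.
d(omega) = (2*z) dy ∧ dz + (y - 3*z) dz ∧ dx + (-x + 3*y - z) dx ∧ dy; curl F = (2*z, y - 3*z, -x + 3*y - z)

d omega = sum_{i<j} (∂f_j/∂x_i - ∂f_i/∂x_j) dx_i ∧ dx_j. Under the identification (dy ∧ dz, dz ∧ dx, dx ∧ dy) ↔ (e_x, e_y, e_z), the coefficients are exactly the components of curl F. Compute:
  ∂R/∂y - ∂Q/∂z = (2*z) - (0) = 2*z
  ∂P/∂z - ∂R/∂x = (y) - (3*z) = y - 3*z
  ∂Q/∂x - ∂P/∂y = (3*y) - (x + z) = -x + 3*y - z.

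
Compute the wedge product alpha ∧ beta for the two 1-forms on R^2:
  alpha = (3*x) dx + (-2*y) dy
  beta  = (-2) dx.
alpha ∧ beta = (-4*y) dx ∧ dy

Distribute the wedge, using dx_i ∧ dx_j = -dx_j ∧ dx_i and dx_i ∧ dx_i = 0. For each pair (i, j) with i < j, the coefficient of dx_i ∧ dx_j in alpha ∧ beta is (alpha_i * beta_j - alpha_j * beta_i). Collecting: alpha ∧ beta = (-4*y) dx ∧ dy.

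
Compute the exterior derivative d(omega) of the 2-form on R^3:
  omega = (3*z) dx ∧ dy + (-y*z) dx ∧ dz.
d(omega) = (z + 3) dx ∧ dy ∧ dz

For a 2-form omega = sum_{i<j} g_{ij} dx_i ∧ dx_j, the exterior derivative is
  d(omega) = sum_{i<j} d(g_{ij}) ∧ dx_i ∧ dx_j = sum_{i<j, k} (∂g_{ij}/∂x_k) dx_k ∧ dx_i ∧ dx_j.
Expand each term, using dx_k ∧ dx_i ∧ dx_j = sgn(permutation) dx_{(a)} ∧ dx_{(b)} ∧ dx_{(c)} with (a < b < c) sorted:
  d(3*z) includes (∂/∂z)(3*z) dz = (3) dz, which multiplied by dx ∧ dy gives (3) dx ∧ dy ∧ dz
  d(-y*z) includes (∂/∂y)(-y*z) dy = (-z) dy, which multiplied by dx ∧ dz gives (z) dx ∧ dy ∧ dz
Collecting like 3-forms: d(omega) = (z + 3) dx ∧ dy ∧ dz.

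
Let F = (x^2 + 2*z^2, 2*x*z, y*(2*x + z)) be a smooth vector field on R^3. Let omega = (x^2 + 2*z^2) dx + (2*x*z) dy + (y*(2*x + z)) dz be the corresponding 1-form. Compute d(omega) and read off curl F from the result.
d(omega) = (z) dy ∧ dz + (-2*y + 4*z) dz ∧ dx + (2*z) dx ∧ dy; curl F = (z, -2*y + 4*z, 2*z)

d omega = sum_{i<j} (∂f_j/∂x_i - ∂f_i/∂x_j) dx_i ∧ dx_j. Under the identification (dy ∧ dz, dz ∧ dx, dx ∧ dy) ↔ (e_x, e_y, e_z), the coefficients are exactly the components of curl F. Compute:
  ∂R/∂y - ∂Q/∂z = (2*x + z) - (2*x) = z
  ∂P/∂z - ∂R/∂x = (4*z) - (2*y) = -2*y + 4*z
  ∂Q/∂x - ∂P/∂y = (2*z) - (0) = 2*z.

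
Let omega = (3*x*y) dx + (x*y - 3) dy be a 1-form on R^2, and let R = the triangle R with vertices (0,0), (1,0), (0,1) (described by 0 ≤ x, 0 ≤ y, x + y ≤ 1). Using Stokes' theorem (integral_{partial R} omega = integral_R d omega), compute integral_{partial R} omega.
integral_(partial R) omega = -1/3

Stokes: integral_partial_R omega = integral_R d omega with d omega = (∂Q/∂x - ∂P/∂y) dx ∧ dy.
  ∂Q/∂x = y
  ∂P/∂y = 3*x
  integrand = ∂Q/∂x - ∂P/∂y = -3*x + y.
Integrating over R: integral_0^1 integral_0^{1-x} (-3*x + y) dy dx = -1/3.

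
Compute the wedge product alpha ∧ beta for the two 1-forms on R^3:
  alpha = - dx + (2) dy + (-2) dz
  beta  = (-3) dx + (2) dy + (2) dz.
alpha ∧ beta = (4) dx ∧ dy + (-8) dx ∧ dz + (8) dy ∧ dz

Distribute the wedge, using dx_i ∧ dx_j = -dx_j ∧ dx_i and dx_i ∧ dx_i = 0. For each pair (i, j) with i < j, the coefficient of dx_i ∧ dx_j in alpha ∧ beta is (alpha_i * beta_j - alpha_j * beta_i). Collecting: alpha ∧ beta = (4) dx ∧ dy + (-8) dx ∧ dz + (8) dy ∧ dz.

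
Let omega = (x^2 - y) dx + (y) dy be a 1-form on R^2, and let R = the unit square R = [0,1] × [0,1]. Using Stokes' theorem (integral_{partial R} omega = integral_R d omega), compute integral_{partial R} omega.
integral_(partial R) omega = 1

Stokes: integral_partial_R omega = integral_R d omega with d omega = (∂Q/∂x - ∂P/∂y) dx ∧ dy.
  ∂Q/∂x = 0
  ∂P/∂y = -1
  integrand = ∂Q/∂x - ∂P/∂y = 1.
Integrating over R: integral_0^1 integral_0^1 (1) dx dy = 1.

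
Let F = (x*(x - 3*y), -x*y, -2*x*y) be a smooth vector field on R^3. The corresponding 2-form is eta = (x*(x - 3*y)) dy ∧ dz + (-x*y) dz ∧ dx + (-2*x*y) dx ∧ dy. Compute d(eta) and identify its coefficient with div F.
d(eta) = (x - 3*y) dx ∧ dy ∧ dz; div F = x - 3*y

For a 2-form in R^3 of the form above, applying d gives a 3-form with coefficient ∂P/∂x + ∂Q/∂y + ∂R/∂z:
  ∂P/∂x = 2*x - 3*y
  ∂Q/∂y = -x
  ∂R/∂z = 0
Sum = x - 3*y, which is exactly div F.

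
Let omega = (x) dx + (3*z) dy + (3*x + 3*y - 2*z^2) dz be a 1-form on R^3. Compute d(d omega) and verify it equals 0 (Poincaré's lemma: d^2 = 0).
d(d omega) = 0

Step 1: d omega = sum_{i<j} (∂f_j/∂x_i - ∂f_i/∂x_j) dx_i ∧ dx_j:
  coeff of dx ∧ dy: 0
  coeff of dx ∧ dz: 3
  coeff of dy ∧ dz: 0
Step 2: Apply d again to each 2-form coefficient. The only possible 3-form in R^3 is dx ∧ dy ∧ dz, with coefficient
  ∂(coeff of dy∧dz)/∂x - ∂(coeff of dx∧dz)/∂y + ∂(coeff of dx∧dy)/∂z
  = ∂/∂x (0) - ∂/∂y (3) + ∂/∂z (0).
Each of these terms simplifies to sums of mixed partials that cancel in pairs. The result is 0 (by equality of mixed partials for smooth functions — Schwarz / Clairaut).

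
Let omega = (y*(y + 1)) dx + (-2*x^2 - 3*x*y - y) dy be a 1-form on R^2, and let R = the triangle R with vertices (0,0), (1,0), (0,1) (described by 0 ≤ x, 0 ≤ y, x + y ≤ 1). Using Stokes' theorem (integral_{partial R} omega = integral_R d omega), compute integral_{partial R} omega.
integral_(partial R) omega = -2

Stokes: integral_partial_R omega = integral_R d omega with d omega = (∂Q/∂x - ∂P/∂y) dx ∧ dy.
  ∂Q/∂x = -4*x - 3*y
  ∂P/∂y = 2*y + 1
  integrand = ∂Q/∂x - ∂P/∂y = -4*x - 5*y - 1.
Integrating over R: integral_0^1 integral_0^{1-x} (-4*x - 5*y - 1) dy dx = -2.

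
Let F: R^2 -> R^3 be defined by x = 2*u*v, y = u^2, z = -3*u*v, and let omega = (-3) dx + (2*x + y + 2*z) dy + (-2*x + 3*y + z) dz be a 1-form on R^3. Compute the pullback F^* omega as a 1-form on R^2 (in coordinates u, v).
F^* omega = (2*u^3 - 13*u^2*v + 21*u*v^2 - 6*v) du + (3*u*(-3*u^2 + 7*u*v - 2)) dv

Using F^*(f dg) = (f ∘ F) d(g ∘ F), substitute each coordinate x_i by F_i(u, v) in f_i, and replace dx_i by d F_i = (∂F_i/∂u) du + (∂F_i/∂v) dv.
  For the x component: f_1(F) = -3; d F_1 = (2*v) du + (2*u) dv
  For the y component: f_2(F) = u*(u - 2*v); d F_2 = (2*u) du + (0) dv
  For the z component: f_3(F) = u*(3*u - 7*v); d F_3 = (-3*v) du + (-3*u) dv
Combining and collecting du, dv coefficients:
  coeff of du: 2*u^3 - 13*u^2*v + 21*u*v^2 - 6*v
  coeff of dv: 3*u*(-3*u^2 + 7*u*v - 2)
F^* omega = (2*u^3 - 13*u^2*v + 21*u*v^2 - 6*v) du + (3*u*(-3*u^2 + 7*u*v - 2)) dv.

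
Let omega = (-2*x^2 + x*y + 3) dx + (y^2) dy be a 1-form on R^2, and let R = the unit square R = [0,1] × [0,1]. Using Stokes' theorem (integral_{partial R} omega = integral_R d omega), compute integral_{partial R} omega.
integral_(partial R) omega = -1/2

Stokes: integral_partial_R omega = integral_R d omega with d omega = (∂Q/∂x - ∂P/∂y) dx ∧ dy.
  ∂Q/∂x = 0
  ∂P/∂y = x
  integrand = ∂Q/∂x - ∂P/∂y = -x.
Integrating over R: integral_0^1 integral_0^1 (-x) dx dy = -1/2.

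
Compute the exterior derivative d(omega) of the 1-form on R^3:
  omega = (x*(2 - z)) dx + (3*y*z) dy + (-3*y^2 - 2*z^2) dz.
d(omega) = (x) dx ∧ dz + (-9*y) dy ∧ dz

For a 1-form omega = sum_i f_i dx_i, the exterior derivative is
  d(omega) = sum_{i < j} (∂f_j/∂x_i - ∂f_i/∂x_j) dx_i ∧ dx_j.
  coefficient of dx ∧ dz: ∂f_3/∂x - ∂f_1/∂z = ∂(-3*y^2 - 2*z^2)/∂x - ∂(x*(2 - z))/∂z = x
  coefficient of dy ∧ dz: ∂f_3/∂y - ∂f_2/∂z = ∂(-3*y^2 - 2*z^2)/∂y - ∂(3*y*z)/∂z = -9*y
Assembling: d(omega) = (x) dx ∧ dz + (-9*y) dy ∧ dz.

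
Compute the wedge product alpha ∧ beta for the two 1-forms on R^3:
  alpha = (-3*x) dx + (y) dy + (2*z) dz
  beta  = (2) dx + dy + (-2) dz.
alpha ∧ beta = (-3*x - 2*y) dx ∧ dy + (6*x - 4*z) dx ∧ dz + (-2*y - 2*z) dy ∧ dz

Distribute the wedge, using dx_i ∧ dx_j = -dx_j ∧ dx_i and dx_i ∧ dx_i = 0. For each pair (i, j) with i < j, the coefficient of dx_i ∧ dx_j in alpha ∧ beta is (alpha_i * beta_j - alpha_j * beta_i). Collecting: alpha ∧ beta = (-3*x - 2*y) dx ∧ dy + (6*x - 4*z) dx ∧ dz + (-2*y - 2*z) dy ∧ dz.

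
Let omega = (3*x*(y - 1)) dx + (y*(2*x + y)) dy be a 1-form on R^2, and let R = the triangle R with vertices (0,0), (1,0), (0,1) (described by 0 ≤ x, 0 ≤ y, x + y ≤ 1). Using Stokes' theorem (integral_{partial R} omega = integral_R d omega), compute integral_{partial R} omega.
integral_(partial R) omega = -1/6

Stokes: integral_partial_R omega = integral_R d omega with d omega = (∂Q/∂x - ∂P/∂y) dx ∧ dy.
  ∂Q/∂x = 2*y
  ∂P/∂y = 3*x
  integrand = ∂Q/∂x - ∂P/∂y = -3*x + 2*y.
Integrating over R: integral_0^1 integral_0^{1-x} (-3*x + 2*y) dy dx = -1/6.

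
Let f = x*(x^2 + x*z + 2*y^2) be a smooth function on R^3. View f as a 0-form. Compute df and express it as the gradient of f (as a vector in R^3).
df = (3*x^2 + 2*x*z + 2*y^2) dx + (4*x*y) dy + (x^2) dz; grad f = (3*x^2 + 2*x*z + 2*y^2, 4*x*y, x^2)

For a 0-form f, d f = (∂f/∂x) dx + (∂f/∂y) dy + (∂f/∂z) dz. The components of the vector representation are exactly the entries of grad f in Cartesian coordinates:
  ∂f/∂x = 3*x^2 + 2*x*z + 2*y^2
  ∂f/∂y = 4*x*y
  ∂f/∂z = x^2.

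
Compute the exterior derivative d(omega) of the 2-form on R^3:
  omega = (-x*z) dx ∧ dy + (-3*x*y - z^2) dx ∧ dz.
d(omega) = (2*x) dx ∧ dy ∧ dz

For a 2-form omega = sum_{i<j} g_{ij} dx_i ∧ dx_j, the exterior derivative is
  d(omega) = sum_{i<j} d(g_{ij}) ∧ dx_i ∧ dx_j = sum_{i<j, k} (∂g_{ij}/∂x_k) dx_k ∧ dx_i ∧ dx_j.
Expand each term, using dx_k ∧ dx_i ∧ dx_j = sgn(permutation) dx_{(a)} ∧ dx_{(b)} ∧ dx_{(c)} with (a < b < c) sorted:
  d(-x*z) includes (∂/∂z)(-x*z) dz = (-x) dz, which multiplied by dx ∧ dy gives (-x) dx ∧ dy ∧ dz
  d(-3*x*y - z^2) includes (∂/∂y)(-3*x*y - z^2) dy = (-3*x) dy, which multiplied by dx ∧ dz gives (3*x) dx ∧ dy ∧ dz
Collecting like 3-forms: d(omega) = (2*x) dx ∧ dy ∧ dz.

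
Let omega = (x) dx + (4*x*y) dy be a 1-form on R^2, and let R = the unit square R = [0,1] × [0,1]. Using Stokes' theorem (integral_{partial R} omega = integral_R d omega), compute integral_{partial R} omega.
integral_(partial R) omega = 2

Stokes: integral_partial_R omega = integral_R d omega with d omega = (∂Q/∂x - ∂P/∂y) dx ∧ dy.
  ∂Q/∂x = 4*y
  ∂P/∂y = 0
  integrand = ∂Q/∂x - ∂P/∂y = 4*y.
Integrating over R: integral_0^1 integral_0^1 (4*y) dx dy = 2.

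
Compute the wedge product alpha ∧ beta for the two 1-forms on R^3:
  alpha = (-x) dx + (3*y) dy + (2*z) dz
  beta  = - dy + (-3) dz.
alpha ∧ beta = (x) dx ∧ dy + (3*x) dx ∧ dz + (-9*y + 2*z) dy ∧ dz

Distribute the wedge, using dx_i ∧ dx_j = -dx_j ∧ dx_i and dx_i ∧ dx_i = 0. For each pair (i, j) with i < j, the coefficient of dx_i ∧ dx_j in alpha ∧ beta is (alpha_i * beta_j - alpha_j * beta_i). Collecting: alpha ∧ beta = (x) dx ∧ dy + (3*x) dx ∧ dz + (-9*y + 2*z) dy ∧ dz.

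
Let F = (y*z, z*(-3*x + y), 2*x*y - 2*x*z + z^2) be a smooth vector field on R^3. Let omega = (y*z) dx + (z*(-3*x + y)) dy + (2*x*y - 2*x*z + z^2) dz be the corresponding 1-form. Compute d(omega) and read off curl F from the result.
d(omega) = (5*x - y) dy ∧ dz + (-y + 2*z) dz ∧ dx + (-4*z) dx ∧ dy; curl F = (5*x - y, -y + 2*z, -4*z)

d omega = sum_{i<j} (∂f_j/∂x_i - ∂f_i/∂x_j) dx_i ∧ dx_j. Under the identification (dy ∧ dz, dz ∧ dx, dx ∧ dy) ↔ (e_x, e_y, e_z), the coefficients are exactly the components of curl F. Compute:
  ∂R/∂y - ∂Q/∂z = (2*x) - (-3*x + y) = 5*x - y
  ∂P/∂z - ∂R/∂x = (y) - (2*y - 2*z) = -y + 2*z
  ∂Q/∂x - ∂P/∂y = (-3*z) - (z) = -4*z.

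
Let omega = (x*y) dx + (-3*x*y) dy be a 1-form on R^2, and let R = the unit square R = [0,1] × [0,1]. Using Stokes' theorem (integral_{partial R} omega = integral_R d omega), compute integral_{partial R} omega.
integral_(partial R) omega = -2

Stokes: integral_partial_R omega = integral_R d omega with d omega = (∂Q/∂x - ∂P/∂y) dx ∧ dy.
  ∂Q/∂x = -3*y
  ∂P/∂y = x
  integrand = ∂Q/∂x - ∂P/∂y = -x - 3*y.
Integrating over R: integral_0^1 integral_0^1 (-x - 3*y) dx dy = -2.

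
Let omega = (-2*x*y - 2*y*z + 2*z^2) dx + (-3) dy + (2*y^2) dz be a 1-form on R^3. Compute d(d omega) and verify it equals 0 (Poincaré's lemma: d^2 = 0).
d(d omega) = 0

Step 1: d omega = sum_{i<j} (∂f_j/∂x_i - ∂f_i/∂x_j) dx_i ∧ dx_j:
  coeff of dx ∧ dy: 2*x + 2*z
  coeff of dx ∧ dz: 2*y - 4*z
  coeff of dy ∧ dz: 4*y
Step 2: Apply d again to each 2-form coefficient. The only possible 3-form in R^3 is dx ∧ dy ∧ dz, with coefficient
  ∂(coeff of dy∧dz)/∂x - ∂(coeff of dx∧dz)/∂y + ∂(coeff of dx∧dy)/∂z
  = ∂/∂x (4*y) - ∂/∂y (2*y - 4*z) + ∂/∂z (2*x + 2*z).
Each of these terms simplifies to sums of mixed partials that cancel in pairs. The result is 0 (by equality of mixed partials for smooth functions — Schwarz / Clairaut).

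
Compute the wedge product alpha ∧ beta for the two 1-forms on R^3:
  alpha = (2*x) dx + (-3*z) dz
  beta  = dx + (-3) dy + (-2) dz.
alpha ∧ beta = (-6*x) dx ∧ dy + (-4*x + 3*z) dx ∧ dz + (-9*z) dy ∧ dz

Distribute the wedge, using dx_i ∧ dx_j = -dx_j ∧ dx_i and dx_i ∧ dx_i = 0. For each pair (i, j) with i < j, the coefficient of dx_i ∧ dx_j in alpha ∧ beta is (alpha_i * beta_j - alpha_j * beta_i). Collecting: alpha ∧ beta = (-6*x) dx ∧ dy + (-4*x + 3*z) dx ∧ dz + (-9*z) dy ∧ dz.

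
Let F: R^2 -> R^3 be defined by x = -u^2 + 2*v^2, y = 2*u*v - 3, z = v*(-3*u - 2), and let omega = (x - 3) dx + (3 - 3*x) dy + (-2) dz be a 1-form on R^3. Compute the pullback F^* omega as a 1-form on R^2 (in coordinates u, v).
F^* omega = (2*u^3 + 6*u^2*v - 4*u*v^2 + 6*u - 12*v^3 + 12*v) du + (6*u^3 - 4*u^2*v - 12*u*v^2 + 12*u + 8*v^3 - 12*v + 4) dv

Using F^*(f dg) = (f ∘ F) d(g ∘ F), substitute each coordinate x_i by F_i(u, v) in f_i, and replace dx_i by d F_i = (∂F_i/∂u) du + (∂F_i/∂v) dv.
  For the x component: f_1(F) = -u^2 + 2*v^2 - 3; d F_1 = (-2*u) du + (4*v) dv
  For the y component: f_2(F) = 3*u^2 - 6*v^2 + 3; d F_2 = (2*v) du + (2*u) dv
  For the z component: f_3(F) = -2; d F_3 = (-3*v) du + (-3*u - 2) dv
Combining and collecting du, dv coefficients:
  coeff of du: 2*u^3 + 6*u^2*v - 4*u*v^2 + 6*u - 12*v^3 + 12*v
  coeff of dv: 6*u^3 - 4*u^2*v - 12*u*v^2 + 12*u + 8*v^3 - 12*v + 4
F^* omega = (2*u^3 + 6*u^2*v - 4*u*v^2 + 6*u - 12*v^3 + 12*v) du + (6*u^3 - 4*u^2*v - 12*u*v^2 + 12*u + 8*v^3 - 12*v + 4) dv.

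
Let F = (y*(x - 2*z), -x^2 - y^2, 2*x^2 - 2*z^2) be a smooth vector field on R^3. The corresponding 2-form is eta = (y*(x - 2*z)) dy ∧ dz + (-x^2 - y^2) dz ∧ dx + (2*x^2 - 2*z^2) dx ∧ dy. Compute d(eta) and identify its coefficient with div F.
d(eta) = (-y - 4*z) dx ∧ dy ∧ dz; div F = -y - 4*z

For a 2-form in R^3 of the form above, applying d gives a 3-form with coefficient ∂P/∂x + ∂Q/∂y + ∂R/∂z:
  ∂P/∂x = y
  ∂Q/∂y = -2*y
  ∂R/∂z = -4*z
Sum = -y - 4*z, which is exactly div F.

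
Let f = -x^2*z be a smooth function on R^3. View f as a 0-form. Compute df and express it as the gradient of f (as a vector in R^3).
df = (-2*x*z) dx + (0) dy + (-x^2) dz; grad f = (-2*x*z, 0, -x^2)

For a 0-form f, d f = (∂f/∂x) dx + (∂f/∂y) dy + (∂f/∂z) dz. The components of the vector representation are exactly the entries of grad f in Cartesian coordinates:
  ∂f/∂x = -2*x*z
  ∂f/∂y = 0
  ∂f/∂z = -x^2.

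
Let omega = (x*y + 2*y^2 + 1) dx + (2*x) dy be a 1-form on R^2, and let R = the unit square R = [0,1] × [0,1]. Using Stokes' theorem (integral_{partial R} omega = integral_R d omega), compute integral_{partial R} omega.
integral_(partial R) omega = -1/2

Stokes: integral_partial_R omega = integral_R d omega with d omega = (∂Q/∂x - ∂P/∂y) dx ∧ dy.
  ∂Q/∂x = 2
  ∂P/∂y = x + 4*y
  integrand = ∂Q/∂x - ∂P/∂y = -x - 4*y + 2.
Integrating over R: integral_0^1 integral_0^1 (-x - 4*y + 2) dx dy = -1/2.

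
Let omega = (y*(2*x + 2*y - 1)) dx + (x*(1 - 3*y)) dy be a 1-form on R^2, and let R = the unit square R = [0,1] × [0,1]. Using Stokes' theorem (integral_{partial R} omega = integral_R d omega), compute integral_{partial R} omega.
integral_(partial R) omega = -5/2

Stokes: integral_partial_R omega = integral_R d omega with d omega = (∂Q/∂x - ∂P/∂y) dx ∧ dy.
  ∂Q/∂x = 1 - 3*y
  ∂P/∂y = 2*x + 4*y - 1
  integrand = ∂Q/∂x - ∂P/∂y = -2*x - 7*y + 2.
Integrating over R: integral_0^1 integral_0^1 (-2*x - 7*y + 2) dx dy = -5/2.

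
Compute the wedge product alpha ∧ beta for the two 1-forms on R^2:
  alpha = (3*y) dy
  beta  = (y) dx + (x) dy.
alpha ∧ beta = (-3*y^2) dx ∧ dy

Distribute the wedge, using dx_i ∧ dx_j = -dx_j ∧ dx_i and dx_i ∧ dx_i = 0. For each pair (i, j) with i < j, the coefficient of dx_i ∧ dx_j in alpha ∧ beta is (alpha_i * beta_j - alpha_j * beta_i). Collecting: alpha ∧ beta = (-3*y^2) dx ∧ dy.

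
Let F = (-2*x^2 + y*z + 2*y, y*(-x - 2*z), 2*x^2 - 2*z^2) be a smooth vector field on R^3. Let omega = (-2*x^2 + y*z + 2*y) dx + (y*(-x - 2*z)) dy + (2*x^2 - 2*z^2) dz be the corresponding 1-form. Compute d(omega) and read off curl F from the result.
d(omega) = (2*y) dy ∧ dz + (-4*x + y) dz ∧ dx + (-y - z - 2) dx ∧ dy; curl F = (2*y, -4*x + y, -y - z - 2)

d omega = sum_{i<j} (∂f_j/∂x_i - ∂f_i/∂x_j) dx_i ∧ dx_j. Under the identification (dy ∧ dz, dz ∧ dx, dx ∧ dy) ↔ (e_x, e_y, e_z), the coefficients are exactly the components of curl F. Compute:
  ∂R/∂y - ∂Q/∂z = (0) - (-2*y) = 2*y
  ∂P/∂z - ∂R/∂x = (y) - (4*x) = -4*x + y
  ∂Q/∂x - ∂P/∂y = (-y) - (z + 2) = -y - z - 2.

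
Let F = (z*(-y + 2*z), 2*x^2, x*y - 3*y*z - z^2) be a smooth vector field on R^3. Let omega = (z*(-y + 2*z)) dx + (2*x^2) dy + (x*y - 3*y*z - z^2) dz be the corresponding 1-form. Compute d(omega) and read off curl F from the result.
d(omega) = (x - 3*z) dy ∧ dz + (-2*y + 4*z) dz ∧ dx + (4*x + z) dx ∧ dy; curl F = (x - 3*z, -2*y + 4*z, 4*x + z)

d omega = sum_{i<j} (∂f_j/∂x_i - ∂f_i/∂x_j) dx_i ∧ dx_j. Under the identification (dy ∧ dz, dz ∧ dx, dx ∧ dy) ↔ (e_x, e_y, e_z), the coefficients are exactly the components of curl F. Compute:
  ∂R/∂y - ∂Q/∂z = (x - 3*z) - (0) = x - 3*z
  ∂P/∂z - ∂R/∂x = (-y + 4*z) - (y) = -2*y + 4*z
  ∂Q/∂x - ∂P/∂y = (4*x) - (-z) = 4*x + z.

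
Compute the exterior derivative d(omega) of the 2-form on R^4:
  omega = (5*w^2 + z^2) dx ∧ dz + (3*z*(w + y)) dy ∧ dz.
d(omega) = (10*w) dx ∧ dz ∧ dw + (3*z) dy ∧ dz ∧ dw

For a 2-form omega = sum_{i<j} g_{ij} dx_i ∧ dx_j, the exterior derivative is
  d(omega) = sum_{i<j} d(g_{ij}) ∧ dx_i ∧ dx_j = sum_{i<j, k} (∂g_{ij}/∂x_k) dx_k ∧ dx_i ∧ dx_j.
Expand each term, using dx_k ∧ dx_i ∧ dx_j = sgn(permutation) dx_{(a)} ∧ dx_{(b)} ∧ dx_{(c)} with (a < b < c) sorted:
  d(5*w^2 + z^2) includes (∂/∂w)(5*w^2 + z^2) dw = (10*w) dw, which multiplied by dx ∧ dz gives (10*w) dx ∧ dz ∧ dw
  d(3*z*(w + y)) includes (∂/∂w)(3*z*(w + y)) dw = (3*z) dw, which multiplied by dy ∧ dz gives (3*z) dy ∧ dz ∧ dw
Collecting like 3-forms: d(omega) = (10*w) dx ∧ dz ∧ dw + (3*z) dy ∧ dz ∧ dw.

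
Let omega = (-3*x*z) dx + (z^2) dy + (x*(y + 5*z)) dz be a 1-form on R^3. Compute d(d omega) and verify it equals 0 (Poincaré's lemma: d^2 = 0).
d(d omega) = 0

Step 1: d omega = sum_{i<j} (∂f_j/∂x_i - ∂f_i/∂x_j) dx_i ∧ dx_j:
  coeff of dx ∧ dy: 0
  coeff of dx ∧ dz: 3*x + y + 5*z
  coeff of dy ∧ dz: x - 2*z
Step 2: Apply d again to each 2-form coefficient. The only possible 3-form in R^3 is dx ∧ dy ∧ dz, with coefficient
  ∂(coeff of dy∧dz)/∂x - ∂(coeff of dx∧dz)/∂y + ∂(coeff of dx∧dy)/∂z
  = ∂/∂x (x - 2*z) - ∂/∂y (3*x + y + 5*z) + ∂/∂z (0).
Each of these terms simplifies to sums of mixed partials that cancel in pairs. The result is 0 (by equality of mixed partials for smooth functions — Schwarz / Clairaut).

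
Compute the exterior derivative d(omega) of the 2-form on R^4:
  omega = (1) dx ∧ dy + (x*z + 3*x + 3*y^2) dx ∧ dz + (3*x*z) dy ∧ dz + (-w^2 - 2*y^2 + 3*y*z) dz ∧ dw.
d(omega) = (-6*y + 3*z) dx ∧ dy ∧ dz + (-4*y + 3*z) dy ∧ dz ∧ dw

For a 2-form omega = sum_{i<j} g_{ij} dx_i ∧ dx_j, the exterior derivative is
  d(omega) = sum_{i<j} d(g_{ij}) ∧ dx_i ∧ dx_j = sum_{i<j, k} (∂g_{ij}/∂x_k) dx_k ∧ dx_i ∧ dx_j.
Expand each term, using dx_k ∧ dx_i ∧ dx_j = sgn(permutation) dx_{(a)} ∧ dx_{(b)} ∧ dx_{(c)} with (a < b < c) sorted:
  d(x*z + 3*x + 3*y^2) includes (∂/∂y)(x*z + 3*x + 3*y^2) dy = (6*y) dy, which multiplied by dx ∧ dz gives (-6*y) dx ∧ dy ∧ dz
  d(3*x*z) includes (∂/∂x)(3*x*z) dx = (3*z) dx, which multiplied by dy ∧ dz gives (3*z) dx ∧ dy ∧ dz
  d(-w^2 - 2*y^2 + 3*y*z) includes (∂/∂y)(-w^2 - 2*y^2 + 3*y*z) dy = (-4*y + 3*z) dy, which multiplied by dz ∧ dw gives (-4*y + 3*z) dy ∧ dz ∧ dw
Collecting like 3-forms: d(omega) = (-6*y + 3*z) dx ∧ dy ∧ dz + (-4*y + 3*z) dy ∧ dz ∧ dw.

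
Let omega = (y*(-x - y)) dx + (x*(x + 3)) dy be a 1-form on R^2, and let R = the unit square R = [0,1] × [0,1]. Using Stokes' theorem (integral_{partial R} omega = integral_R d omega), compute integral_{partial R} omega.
integral_(partial R) omega = 11/2

Stokes: integral_partial_R omega = integral_R d omega with d omega = (∂Q/∂x - ∂P/∂y) dx ∧ dy.
  ∂Q/∂x = 2*x + 3
  ∂P/∂y = -x - 2*y
  integrand = ∂Q/∂x - ∂P/∂y = 3*x + 2*y + 3.
Integrating over R: integral_0^1 integral_0^1 (3*x + 2*y + 3) dx dy = 11/2.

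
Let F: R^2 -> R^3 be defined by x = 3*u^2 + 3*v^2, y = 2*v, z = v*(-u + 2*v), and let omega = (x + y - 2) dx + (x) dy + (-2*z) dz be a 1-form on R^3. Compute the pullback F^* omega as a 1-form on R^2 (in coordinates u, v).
F^* omega = (18*u^3 + 16*u*v^2 + 12*u*v - 12*u + 4*v^3) du + (16*u^2*v + 6*u^2 + 12*u*v^2 + 2*v^3 + 18*v^2 - 12*v) dv

Using F^*(f dg) = (f ∘ F) d(g ∘ F), substitute each coordinate x_i by F_i(u, v) in f_i, and replace dx_i by d F_i = (∂F_i/∂u) du + (∂F_i/∂v) dv.
  For the x component: f_1(F) = 3*u^2 + 3*v^2 + 2*v - 2; d F_1 = (6*u) du + (6*v) dv
  For the y component: f_2(F) = 3*u^2 + 3*v^2; d F_2 = (0) du + (2) dv
  For the z component: f_3(F) = 2*v*(u - 2*v); d F_3 = (-v) du + (-u + 4*v) dv
Combining and collecting du, dv coefficients:
  coeff of du: 18*u^3 + 16*u*v^2 + 12*u*v - 12*u + 4*v^3
  coeff of dv: 16*u^2*v + 6*u^2 + 12*u*v^2 + 2*v^3 + 18*v^2 - 12*v
F^* omega = (18*u^3 + 16*u*v^2 + 12*u*v - 12*u + 4*v^3) du + (16*u^2*v + 6*u^2 + 12*u*v^2 + 2*v^3 + 18*v^2 - 12*v) dv.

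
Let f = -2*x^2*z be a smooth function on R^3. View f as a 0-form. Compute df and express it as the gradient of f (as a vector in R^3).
df = (-4*x*z) dx + (0) dy + (-2*x^2) dz; grad f = (-4*x*z, 0, -2*x^2)

For a 0-form f, d f = (∂f/∂x) dx + (∂f/∂y) dy + (∂f/∂z) dz. The components of the vector representation are exactly the entries of grad f in Cartesian coordinates:
  ∂f/∂x = -4*x*z
  ∂f/∂y = 0
  ∂f/∂z = -2*x^2.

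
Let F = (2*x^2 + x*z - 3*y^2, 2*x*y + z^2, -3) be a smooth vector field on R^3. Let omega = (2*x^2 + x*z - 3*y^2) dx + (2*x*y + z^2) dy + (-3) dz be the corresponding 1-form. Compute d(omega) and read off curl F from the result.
d(omega) = (-2*z) dy ∧ dz + (x) dz ∧ dx + (8*y) dx ∧ dy; curl F = (-2*z, x, 8*y)

d omega = sum_{i<j} (∂f_j/∂x_i - ∂f_i/∂x_j) dx_i ∧ dx_j. Under the identification (dy ∧ dz, dz ∧ dx, dx ∧ dy) ↔ (e_x, e_y, e_z), the coefficients are exactly the components of curl F. Compute:
  ∂R/∂y - ∂Q/∂z = (0) - (2*z) = -2*z
  ∂P/∂z - ∂R/∂x = (x) - (0) = x
  ∂Q/∂x - ∂P/∂y = (2*y) - (-6*y) = 8*y.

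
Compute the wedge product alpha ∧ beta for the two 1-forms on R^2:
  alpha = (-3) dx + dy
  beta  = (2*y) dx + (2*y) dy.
alpha ∧ beta = (-8*y) dx ∧ dy

Distribute the wedge, using dx_i ∧ dx_j = -dx_j ∧ dx_i and dx_i ∧ dx_i = 0. For each pair (i, j) with i < j, the coefficient of dx_i ∧ dx_j in alpha ∧ beta is (alpha_i * beta_j - alpha_j * beta_i). Collecting: alpha ∧ beta = (-8*y) dx ∧ dy.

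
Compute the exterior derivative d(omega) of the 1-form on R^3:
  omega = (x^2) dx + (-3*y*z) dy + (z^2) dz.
d(omega) = (3*y) dy ∧ dz

For a 1-form omega = sum_i f_i dx_i, the exterior derivative is
  d(omega) = sum_{i < j} (∂f_j/∂x_i - ∂f_i/∂x_j) dx_i ∧ dx_j.
  coefficient of dy ∧ dz: ∂f_3/∂y - ∂f_2/∂z = ∂(z^2)/∂y - ∂(-3*y*z)/∂z = 3*y
Assembling: d(omega) = (3*y) dy ∧ dz.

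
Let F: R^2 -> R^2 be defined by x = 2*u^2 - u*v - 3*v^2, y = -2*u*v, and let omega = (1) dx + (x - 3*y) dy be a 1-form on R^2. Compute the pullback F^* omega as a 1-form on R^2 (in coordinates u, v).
F^* omega = (-4*u^2*v - 10*u*v^2 + 4*u + 6*v^3 - v) du + (-4*u^3 - 10*u^2*v + 6*u*v^2 - u - 6*v) dv

Using F^*(f dg) = (f ∘ F) d(g ∘ F), substitute each coordinate x_i by F_i(u, v) in f_i, and replace dx_i by d F_i = (∂F_i/∂u) du + (∂F_i/∂v) dv.
  For the x component: f_1(F) = 1; d F_1 = (4*u - v) du + (-u - 6*v) dv
  For the y component: f_2(F) = 2*u^2 + 5*u*v - 3*v^2; d F_2 = (-2*v) du + (-2*u) dv
Combining and collecting du, dv coefficients:
  coeff of du: -4*u^2*v - 10*u*v^2 + 4*u + 6*v^3 - v
  coeff of dv: -4*u^3 - 10*u^2*v + 6*u*v^2 - u - 6*v
F^* omega = (-4*u^2*v - 10*u*v^2 + 4*u + 6*v^3 - v) du + (-4*u^3 - 10*u^2*v + 6*u*v^2 - u - 6*v) dv.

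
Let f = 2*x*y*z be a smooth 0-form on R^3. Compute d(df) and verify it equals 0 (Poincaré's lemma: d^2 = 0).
d(df) = 0

Step 1: df = sum_i (∂f/∂x_i) dx_i = (2*y*z) dx + (2*x*z) dy + (2*x*y) dz.
Step 2: Apply d again. Using the 1-form formula, the coefficient of dx ∧ dy in d(df) is ∂^2 f/∂x ∂y - ∂^2 f/∂y ∂x = (2*z) - (2*z) = 0 (equality of mixed partials for smooth f).
Similarly for dx ∧ dz and dy ∧ dz — all coefficients vanish. So d(df) = 0.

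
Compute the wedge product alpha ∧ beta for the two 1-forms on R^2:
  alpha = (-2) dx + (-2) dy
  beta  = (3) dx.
alpha ∧ beta = (6) dx ∧ dy

Distribute the wedge, using dx_i ∧ dx_j = -dx_j ∧ dx_i and dx_i ∧ dx_i = 0. For each pair (i, j) with i < j, the coefficient of dx_i ∧ dx_j in alpha ∧ beta is (alpha_i * beta_j - alpha_j * beta_i). Collecting: alpha ∧ beta = (6) dx ∧ dy.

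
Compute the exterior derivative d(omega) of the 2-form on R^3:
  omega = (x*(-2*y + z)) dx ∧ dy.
d(omega) = (x) dx ∧ dy ∧ dz

For a 2-form omega = sum_{i<j} g_{ij} dx_i ∧ dx_j, the exterior derivative is
  d(omega) = sum_{i<j} d(g_{ij}) ∧ dx_i ∧ dx_j = sum_{i<j, k} (∂g_{ij}/∂x_k) dx_k ∧ dx_i ∧ dx_j.
Expand each term, using dx_k ∧ dx_i ∧ dx_j = sgn(permutation) dx_{(a)} ∧ dx_{(b)} ∧ dx_{(c)} with (a < b < c) sorted:
  d(x*(-2*y + z)) includes (∂/∂z)(x*(-2*y + z)) dz = (x) dz, which multiplied by dx ∧ dy gives (x) dx ∧ dy ∧ dz
Collecting like 3-forms: d(omega) = (x) dx ∧ dy ∧ dz.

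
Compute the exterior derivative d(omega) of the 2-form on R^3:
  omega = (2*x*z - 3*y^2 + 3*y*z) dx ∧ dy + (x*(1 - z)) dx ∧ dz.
d(omega) = (2*x + 3*y) dx ∧ dy ∧ dz

For a 2-form omega = sum_{i<j} g_{ij} dx_i ∧ dx_j, the exterior derivative is
  d(omega) = sum_{i<j} d(g_{ij}) ∧ dx_i ∧ dx_j = sum_{i<j, k} (∂g_{ij}/∂x_k) dx_k ∧ dx_i ∧ dx_j.
Expand each term, using dx_k ∧ dx_i ∧ dx_j = sgn(permutation) dx_{(a)} ∧ dx_{(b)} ∧ dx_{(c)} with (a < b < c) sorted:
  d(2*x*z - 3*y^2 + 3*y*z) includes (∂/∂z)(2*x*z - 3*y^2 + 3*y*z) dz = (2*x + 3*y) dz, which multiplied by dx ∧ dy gives (2*x + 3*y) dx ∧ dy ∧ dz
Collecting like 3-forms: d(omega) = (2*x + 3*y) dx ∧ dy ∧ dz.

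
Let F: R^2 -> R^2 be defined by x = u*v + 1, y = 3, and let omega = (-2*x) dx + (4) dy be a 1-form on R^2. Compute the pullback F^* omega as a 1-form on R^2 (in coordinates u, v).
F^* omega = (2*v*(-u*v - 1)) du + (2*u*(-u*v - 1)) dv

Using F^*(f dg) = (f ∘ F) d(g ∘ F), substitute each coordinate x_i by F_i(u, v) in f_i, and replace dx_i by d F_i = (∂F_i/∂u) du + (∂F_i/∂v) dv.
  For the x component: f_1(F) = -2*u*v - 2; d F_1 = (v) du + (u) dv
  For the y component: f_2(F) = 4; d F_2 = (0) du + (0) dv
Combining and collecting du, dv coefficients:
  coeff of du: 2*v*(-u*v - 1)
  coeff of dv: 2*u*(-u*v - 1)
F^* omega = (2*v*(-u*v - 1)) du + (2*u*(-u*v - 1)) dv.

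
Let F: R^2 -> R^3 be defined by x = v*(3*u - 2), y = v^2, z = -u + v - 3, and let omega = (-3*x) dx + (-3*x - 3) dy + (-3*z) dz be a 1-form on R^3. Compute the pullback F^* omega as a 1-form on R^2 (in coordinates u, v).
F^* omega = (-27*u*v^2 - 3*u + 18*v^2 + 3*v - 9) du + (-27*u^2*v - 18*u*v^2 + 36*u*v + 3*u + 12*v^2 - 21*v + 9) dv

Using F^*(f dg) = (f ∘ F) d(g ∘ F), substitute each coordinate x_i by F_i(u, v) in f_i, and replace dx_i by d F_i = (∂F_i/∂u) du + (∂F_i/∂v) dv.
  For the x component: f_1(F) = 3*v*(2 - 3*u); d F_1 = (3*v) du + (3*u - 2) dv
  For the y component: f_2(F) = -9*u*v + 6*v - 3; d F_2 = (0) du + (2*v) dv
  For the z component: f_3(F) = 3*u - 3*v + 9; d F_3 = (-1) du + (1) dv
Combining and collecting du, dv coefficients:
  coeff of du: -27*u*v^2 - 3*u + 18*v^2 + 3*v - 9
  coeff of dv: -27*u^2*v - 18*u*v^2 + 36*u*v + 3*u + 12*v^2 - 21*v + 9
F^* omega = (-27*u*v^2 - 3*u + 18*v^2 + 3*v - 9) du + (-27*u^2*v - 18*u*v^2 + 36*u*v + 3*u + 12*v^2 - 21*v + 9) dv.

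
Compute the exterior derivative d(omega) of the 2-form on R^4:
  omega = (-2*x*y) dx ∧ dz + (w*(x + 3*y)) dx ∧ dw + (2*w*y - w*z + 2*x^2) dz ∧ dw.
d(omega) = (2*x) dx ∧ dy ∧ dz + (-3*w) dx ∧ dy ∧ dw + (4*x) dx ∧ dz ∧ dw + (2*w) dy ∧ dz ∧ dw

For a 2-form omega = sum_{i<j} g_{ij} dx_i ∧ dx_j, the exterior derivative is
  d(omega) = sum_{i<j} d(g_{ij}) ∧ dx_i ∧ dx_j = sum_{i<j, k} (∂g_{ij}/∂x_k) dx_k ∧ dx_i ∧ dx_j.
Expand each term, using dx_k ∧ dx_i ∧ dx_j = sgn(permutation) dx_{(a)} ∧ dx_{(b)} ∧ dx_{(c)} with (a < b < c) sorted:
  d(-2*x*y) includes (∂/∂y)(-2*x*y) dy = (-2*x) dy, which multiplied by dx ∧ dz gives (2*x) dx ∧ dy ∧ dz
  d(w*(x + 3*y)) includes (∂/∂y)(w*(x + 3*y)) dy = (3*w) dy, which multiplied by dx ∧ dw gives (-3*w) dx ∧ dy ∧ dw
  d(2*w*y - w*z + 2*x^2) includes (∂/∂x)(2*w*y - w*z + 2*x^2) dx = (4*x) dx, which multiplied by dz ∧ dw gives (4*x) dx ∧ dz ∧ dw
  d(2*w*y - w*z + 2*x^2) includes (∂/∂y)(2*w*y - w*z + 2*x^2) dy = (2*w) dy, which multiplied by dz ∧ dw gives (2*w) dy ∧ dz ∧ dw
Collecting like 3-forms: d(omega) = (2*x) dx ∧ dy ∧ dz + (-3*w) dx ∧ dy ∧ dw + (4*x) dx ∧ dz ∧ dw + (2*w) dy ∧ dz ∧ dw.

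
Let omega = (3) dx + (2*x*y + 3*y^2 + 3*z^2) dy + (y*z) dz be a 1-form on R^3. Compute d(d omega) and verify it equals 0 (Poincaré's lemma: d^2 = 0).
d(d omega) = 0

Step 1: d omega = sum_{i<j} (∂f_j/∂x_i - ∂f_i/∂x_j) dx_i ∧ dx_j:
  coeff of dx ∧ dy: 2*y
  coeff of dx ∧ dz: 0
  coeff of dy ∧ dz: -5*z
Step 2: Apply d again to each 2-form coefficient. The only possible 3-form in R^3 is dx ∧ dy ∧ dz, with coefficient
  ∂(coeff of dy∧dz)/∂x - ∂(coeff of dx∧dz)/∂y + ∂(coeff of dx∧dy)/∂z
  = ∂/∂x (-5*z) - ∂/∂y (0) + ∂/∂z (2*y).
Each of these terms simplifies to sums of mixed partials that cancel in pairs. The result is 0 (by equality of mixed partials for smooth functions — Schwarz / Clairaut).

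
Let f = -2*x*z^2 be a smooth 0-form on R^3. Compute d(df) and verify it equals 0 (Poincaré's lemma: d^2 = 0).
d(df) = 0

Step 1: df = sum_i (∂f/∂x_i) dx_i = (-2*z^2) dx + (0) dy + (-4*x*z) dz.
Step 2: Apply d again. Using the 1-form formula, the coefficient of dx ∧ dy in d(df) is ∂^2 f/∂x ∂y - ∂^2 f/∂y ∂x = (0) - (0) = 0 (equality of mixed partials for smooth f).
Similarly for dx ∧ dz and dy ∧ dz — all coefficients vanish. So d(df) = 0.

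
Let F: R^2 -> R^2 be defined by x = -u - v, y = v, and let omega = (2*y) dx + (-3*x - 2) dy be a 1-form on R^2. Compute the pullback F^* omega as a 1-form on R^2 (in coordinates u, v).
F^* omega = (-2*v) du + (3*u + v - 2) dv

Using F^*(f dg) = (f ∘ F) d(g ∘ F), substitute each coordinate x_i by F_i(u, v) in f_i, and replace dx_i by d F_i = (∂F_i/∂u) du + (∂F_i/∂v) dv.
  For the x component: f_1(F) = 2*v; d F_1 = (-1) du + (-1) dv
  For the y component: f_2(F) = 3*u + 3*v - 2; d F_2 = (0) du + (1) dv
Combining and collecting du, dv coefficients:
  coeff of du: -2*v
  coeff of dv: 3*u + v - 2
F^* omega = (-2*v) du + (3*u + v - 2) dv.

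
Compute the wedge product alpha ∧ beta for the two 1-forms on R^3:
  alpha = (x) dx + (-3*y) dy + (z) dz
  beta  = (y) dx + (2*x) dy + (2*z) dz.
alpha ∧ beta = (2*x^2 + 3*y^2) dx ∧ dy + (z*(2*x - y)) dx ∧ dz + (-2*z*(x + 3*y)) dy ∧ dz

Distribute the wedge, using dx_i ∧ dx_j = -dx_j ∧ dx_i and dx_i ∧ dx_i = 0. For each pair (i, j) with i < j, the coefficient of dx_i ∧ dx_j in alpha ∧ beta is (alpha_i * beta_j - alpha_j * beta_i). Collecting: alpha ∧ beta = (2*x^2 + 3*y^2) dx ∧ dy + (z*(2*x - y)) dx ∧ dz + (-2*z*(x + 3*y)) dy ∧ dz.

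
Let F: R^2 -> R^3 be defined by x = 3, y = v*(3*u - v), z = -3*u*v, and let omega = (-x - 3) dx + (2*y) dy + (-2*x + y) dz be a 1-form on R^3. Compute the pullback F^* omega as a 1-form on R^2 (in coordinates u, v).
F^* omega = (3*v*(3*u*v - v^2 + 6)) du + (9*u^2*v - 15*u*v^2 + 18*u + 4*v^3) dv

Using F^*(f dg) = (f ∘ F) d(g ∘ F), substitute each coordinate x_i by F_i(u, v) in f_i, and replace dx_i by d F_i = (∂F_i/∂u) du + (∂F_i/∂v) dv.
  For the x component: f_1(F) = -6; d F_1 = (0) du + (0) dv
  For the y component: f_2(F) = 2*v*(3*u - v); d F_2 = (3*v) du + (3*u - 2*v) dv
  For the z component: f_3(F) = 3*u*v - v^2 - 6; d F_3 = (-3*v) du + (-3*u) dv
Combining and collecting du, dv coefficients:
  coeff of du: 3*v*(3*u*v - v^2 + 6)
  coeff of dv: 9*u^2*v - 15*u*v^2 + 18*u + 4*v^3
F^* omega = (3*v*(3*u*v - v^2 + 6)) du + (9*u^2*v - 15*u*v^2 + 18*u + 4*v^3) dv.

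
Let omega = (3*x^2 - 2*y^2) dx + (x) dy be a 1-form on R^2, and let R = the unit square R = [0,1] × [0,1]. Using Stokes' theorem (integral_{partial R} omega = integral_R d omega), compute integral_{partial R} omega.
integral_(partial R) omega = 3

Stokes: integral_partial_R omega = integral_R d omega with d omega = (∂Q/∂x - ∂P/∂y) dx ∧ dy.
  ∂Q/∂x = 1
  ∂P/∂y = -4*y
  integrand = ∂Q/∂x - ∂P/∂y = 4*y + 1.
Integrating over R: integral_0^1 integral_0^1 (4*y + 1) dx dy = 3.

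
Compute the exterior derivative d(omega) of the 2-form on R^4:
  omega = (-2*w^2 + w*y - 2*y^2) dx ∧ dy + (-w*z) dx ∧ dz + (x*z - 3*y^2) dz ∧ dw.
d(omega) = (-4*w + y) dx ∧ dy ∧ dw + (-6*y) dy ∧ dz ∧ dw

For a 2-form omega = sum_{i<j} g_{ij} dx_i ∧ dx_j, the exterior derivative is
  d(omega) = sum_{i<j} d(g_{ij}) ∧ dx_i ∧ dx_j = sum_{i<j, k} (∂g_{ij}/∂x_k) dx_k ∧ dx_i ∧ dx_j.
Expand each term, using dx_k ∧ dx_i ∧ dx_j = sgn(permutation) dx_{(a)} ∧ dx_{(b)} ∧ dx_{(c)} with (a < b < c) sorted:
  d(-2*w^2 + w*y - 2*y^2) includes (∂/∂w)(-2*w^2 + w*y - 2*y^2) dw = (-4*w + y) dw, which multiplied by dx ∧ dy gives (-4*w + y) dx ∧ dy ∧ dw
  d(-w*z) includes (∂/∂w)(-w*z) dw = (-z) dw, which multiplied by dx ∧ dz gives (-z) dx ∧ dz ∧ dw
  d(x*z - 3*y^2) includes (∂/∂x)(x*z - 3*y^2) dx = (z) dx, which multiplied by dz ∧ dw gives (z) dx ∧ dz ∧ dw
  d(x*z - 3*y^2) includes (∂/∂y)(x*z - 3*y^2) dy = (-6*y) dy, which multiplied by dz ∧ dw gives (-6*y) dy ∧ dz ∧ dw
Collecting like 3-forms: d(omega) = (-4*w + y) dx ∧ dy ∧ dw + (-6*y) dy ∧ dz ∧ dw.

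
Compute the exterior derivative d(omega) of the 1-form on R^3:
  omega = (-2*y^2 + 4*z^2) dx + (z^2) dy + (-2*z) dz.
d(omega) = (4*y) dx ∧ dy + (-8*z) dx ∧ dz + (-2*z) dy ∧ dz

For a 1-form omega = sum_i f_i dx_i, the exterior derivative is
  d(omega) = sum_{i < j} (∂f_j/∂x_i - ∂f_i/∂x_j) dx_i ∧ dx_j.
  coefficient of dx ∧ dy: ∂f_2/∂x - ∂f_1/∂y = ∂(z^2)/∂x - ∂(-2*y^2 + 4*z^2)/∂y = 4*y
  coefficient of dx ∧ dz: ∂f_3/∂x - ∂f_1/∂z = ∂(-2*z)/∂x - ∂(-2*y^2 + 4*z^2)/∂z = -8*z
  coefficient of dy ∧ dz: ∂f_3/∂y - ∂f_2/∂z = ∂(-2*z)/∂y - ∂(z^2)/∂z = -2*z
Assembling: d(omega) = (4*y) dx ∧ dy + (-8*z) dx ∧ dz + (-2*z) dy ∧ dz.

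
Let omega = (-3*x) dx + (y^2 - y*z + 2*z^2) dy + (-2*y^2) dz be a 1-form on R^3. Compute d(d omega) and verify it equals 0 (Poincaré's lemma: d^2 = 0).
d(d omega) = 0

Step 1: d omega = sum_{i<j} (∂f_j/∂x_i - ∂f_i/∂x_j) dx_i ∧ dx_j:
  coeff of dx ∧ dy: 0
  coeff of dx ∧ dz: 0
  coeff of dy ∧ dz: -3*y - 4*z
Step 2: Apply d again to each 2-form coefficient. The only possible 3-form in R^3 is dx ∧ dy ∧ dz, with coefficient
  ∂(coeff of dy∧dz)/∂x - ∂(coeff of dx∧dz)/∂y + ∂(coeff of dx∧dy)/∂z
  = ∂/∂x (-3*y - 4*z) - ∂/∂y (0) + ∂/∂z (0).
Each of these terms simplifies to sums of mixed partials that cancel in pairs. The result is 0 (by equality of mixed partials for smooth functions — Schwarz / Clairaut).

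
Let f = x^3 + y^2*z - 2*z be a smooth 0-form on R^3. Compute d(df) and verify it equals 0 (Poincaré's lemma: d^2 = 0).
d(df) = 0

Step 1: df = sum_i (∂f/∂x_i) dx_i = (3*x^2) dx + (2*y*z) dy + (y^2 - 2) dz.
Step 2: Apply d again. Using the 1-form formula, the coefficient of dx ∧ dy in d(df) is ∂^2 f/∂x ∂y - ∂^2 f/∂y ∂x = (0) - (0) = 0 (equality of mixed partials for smooth f).
Similarly for dx ∧ dz and dy ∧ dz — all coefficients vanish. So d(df) = 0.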